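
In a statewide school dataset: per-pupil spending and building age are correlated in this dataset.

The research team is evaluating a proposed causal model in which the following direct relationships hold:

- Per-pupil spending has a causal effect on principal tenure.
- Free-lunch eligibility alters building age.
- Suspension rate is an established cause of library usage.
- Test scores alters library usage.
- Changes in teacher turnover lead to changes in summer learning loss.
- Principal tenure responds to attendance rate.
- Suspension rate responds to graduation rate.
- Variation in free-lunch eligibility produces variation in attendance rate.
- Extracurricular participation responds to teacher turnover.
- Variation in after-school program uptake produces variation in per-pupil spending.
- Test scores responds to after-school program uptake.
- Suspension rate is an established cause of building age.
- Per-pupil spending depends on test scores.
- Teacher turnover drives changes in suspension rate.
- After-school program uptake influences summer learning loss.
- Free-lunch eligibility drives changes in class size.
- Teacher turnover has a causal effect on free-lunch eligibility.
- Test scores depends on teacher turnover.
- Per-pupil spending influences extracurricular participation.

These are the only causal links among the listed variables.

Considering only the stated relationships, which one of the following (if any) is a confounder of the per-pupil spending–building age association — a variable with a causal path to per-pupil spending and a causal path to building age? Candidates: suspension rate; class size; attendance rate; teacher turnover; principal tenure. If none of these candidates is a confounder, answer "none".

teacher turnover

Teacher turnover causes per-pupil spending (teacher turnover → test scores → per-pupil spending) and also causes building age (teacher turnover → suspension rate → building age); it is a common cause of both.
Each of the other candidates lacks a causal path to at least one of per-pupil spending and building age, so they do not confound the relationship.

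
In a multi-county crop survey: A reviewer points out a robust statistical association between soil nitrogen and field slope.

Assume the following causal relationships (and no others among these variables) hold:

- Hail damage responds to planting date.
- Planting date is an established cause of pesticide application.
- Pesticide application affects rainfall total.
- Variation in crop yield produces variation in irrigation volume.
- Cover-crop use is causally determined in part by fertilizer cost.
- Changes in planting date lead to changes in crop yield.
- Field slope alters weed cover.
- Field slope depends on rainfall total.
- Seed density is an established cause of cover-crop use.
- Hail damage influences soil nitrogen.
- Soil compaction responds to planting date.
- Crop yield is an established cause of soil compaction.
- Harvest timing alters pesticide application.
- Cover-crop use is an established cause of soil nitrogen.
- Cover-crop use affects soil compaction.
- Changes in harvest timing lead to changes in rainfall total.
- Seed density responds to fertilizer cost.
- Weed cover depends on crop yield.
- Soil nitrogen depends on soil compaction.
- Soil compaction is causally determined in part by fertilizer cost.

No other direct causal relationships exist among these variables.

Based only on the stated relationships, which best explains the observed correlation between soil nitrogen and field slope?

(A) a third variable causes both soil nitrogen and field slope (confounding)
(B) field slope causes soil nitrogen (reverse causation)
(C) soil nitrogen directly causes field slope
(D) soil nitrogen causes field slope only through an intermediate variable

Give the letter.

A

Planting date causes soil nitrogen (planting date → soil compaction → soil nitrogen) and field slope (planting date → pesticide application → rainfall total → field slope) — a common cause creating the correlation.
There is no stated path from soil nitrogen to field slope or from field slope to soil nitrogen, so neither direct nor reverse causation applies.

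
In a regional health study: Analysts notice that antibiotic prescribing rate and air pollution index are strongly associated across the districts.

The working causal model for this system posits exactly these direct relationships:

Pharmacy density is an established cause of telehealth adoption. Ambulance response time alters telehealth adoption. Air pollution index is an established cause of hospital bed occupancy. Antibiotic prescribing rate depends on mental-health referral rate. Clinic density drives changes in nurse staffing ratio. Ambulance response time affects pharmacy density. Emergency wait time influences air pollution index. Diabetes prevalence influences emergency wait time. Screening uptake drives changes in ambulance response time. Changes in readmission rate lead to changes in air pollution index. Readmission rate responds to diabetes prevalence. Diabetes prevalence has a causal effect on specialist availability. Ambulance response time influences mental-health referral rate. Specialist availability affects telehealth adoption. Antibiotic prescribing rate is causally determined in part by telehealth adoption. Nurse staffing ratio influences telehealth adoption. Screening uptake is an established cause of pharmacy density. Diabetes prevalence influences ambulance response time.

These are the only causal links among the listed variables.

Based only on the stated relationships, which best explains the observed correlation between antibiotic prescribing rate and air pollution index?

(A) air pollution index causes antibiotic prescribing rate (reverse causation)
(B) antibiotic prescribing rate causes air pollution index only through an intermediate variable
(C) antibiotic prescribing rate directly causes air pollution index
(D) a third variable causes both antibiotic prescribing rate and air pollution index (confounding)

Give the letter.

D

Diabetes prevalence causes antibiotic prescribing rate (diabetes prevalence → ambulance response time → mental-health referral rate → antibiotic prescribing rate) and air pollution index (diabetes prevalence → emergency wait time → air pollution index) — a common cause creating the correlation.
There is no stated path from antibiotic prescribing rate to air pollution index or from air pollution index to antibiotic prescribing rate, so neither direct nor reverse causation applies.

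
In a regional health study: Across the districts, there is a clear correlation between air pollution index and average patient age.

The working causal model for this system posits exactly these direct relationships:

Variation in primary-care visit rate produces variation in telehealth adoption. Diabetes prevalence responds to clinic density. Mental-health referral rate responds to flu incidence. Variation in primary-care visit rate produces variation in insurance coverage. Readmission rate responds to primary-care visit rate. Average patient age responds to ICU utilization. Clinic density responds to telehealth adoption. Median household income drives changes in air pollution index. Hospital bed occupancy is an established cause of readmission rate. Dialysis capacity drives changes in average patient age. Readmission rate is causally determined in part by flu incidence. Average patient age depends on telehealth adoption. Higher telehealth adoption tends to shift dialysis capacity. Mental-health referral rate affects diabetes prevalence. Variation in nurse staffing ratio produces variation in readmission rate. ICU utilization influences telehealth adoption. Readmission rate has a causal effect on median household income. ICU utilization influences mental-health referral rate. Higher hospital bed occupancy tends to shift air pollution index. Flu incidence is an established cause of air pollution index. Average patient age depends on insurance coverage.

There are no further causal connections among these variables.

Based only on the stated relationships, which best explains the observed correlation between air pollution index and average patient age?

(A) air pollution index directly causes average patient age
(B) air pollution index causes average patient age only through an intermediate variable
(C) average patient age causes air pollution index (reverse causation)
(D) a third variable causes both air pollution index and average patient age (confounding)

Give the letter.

D

Primary-care visit rate causes air pollution index (primary-care visit rate → readmission rate → median household income → air pollution index) and average patient age (primary-care visit rate → telehealth adoption → average patient age) — a common cause creating the correlation.
There is no stated path from air pollution index to average patient age or from average patient age to air pollution index, so neither direct nor reverse causation applies.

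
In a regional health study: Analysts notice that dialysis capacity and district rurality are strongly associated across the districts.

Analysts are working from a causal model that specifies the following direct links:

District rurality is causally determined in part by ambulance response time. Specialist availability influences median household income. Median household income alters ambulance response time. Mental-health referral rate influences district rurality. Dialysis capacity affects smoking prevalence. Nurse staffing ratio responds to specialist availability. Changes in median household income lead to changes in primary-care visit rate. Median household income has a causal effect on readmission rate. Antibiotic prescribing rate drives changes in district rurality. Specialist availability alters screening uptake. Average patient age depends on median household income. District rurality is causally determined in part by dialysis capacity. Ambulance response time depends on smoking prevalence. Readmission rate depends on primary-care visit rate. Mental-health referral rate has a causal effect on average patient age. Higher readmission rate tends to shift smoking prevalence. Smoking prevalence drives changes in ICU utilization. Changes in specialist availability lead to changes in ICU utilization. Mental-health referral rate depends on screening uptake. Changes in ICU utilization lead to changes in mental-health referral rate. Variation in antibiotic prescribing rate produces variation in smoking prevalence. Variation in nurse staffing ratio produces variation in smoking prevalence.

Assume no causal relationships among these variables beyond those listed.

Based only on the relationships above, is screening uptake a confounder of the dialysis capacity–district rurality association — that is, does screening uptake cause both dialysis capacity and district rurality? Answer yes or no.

no

Screening uptake has no stated causal path to dialysis capacity. A confounder must cause both variables, so screening uptake does not qualify.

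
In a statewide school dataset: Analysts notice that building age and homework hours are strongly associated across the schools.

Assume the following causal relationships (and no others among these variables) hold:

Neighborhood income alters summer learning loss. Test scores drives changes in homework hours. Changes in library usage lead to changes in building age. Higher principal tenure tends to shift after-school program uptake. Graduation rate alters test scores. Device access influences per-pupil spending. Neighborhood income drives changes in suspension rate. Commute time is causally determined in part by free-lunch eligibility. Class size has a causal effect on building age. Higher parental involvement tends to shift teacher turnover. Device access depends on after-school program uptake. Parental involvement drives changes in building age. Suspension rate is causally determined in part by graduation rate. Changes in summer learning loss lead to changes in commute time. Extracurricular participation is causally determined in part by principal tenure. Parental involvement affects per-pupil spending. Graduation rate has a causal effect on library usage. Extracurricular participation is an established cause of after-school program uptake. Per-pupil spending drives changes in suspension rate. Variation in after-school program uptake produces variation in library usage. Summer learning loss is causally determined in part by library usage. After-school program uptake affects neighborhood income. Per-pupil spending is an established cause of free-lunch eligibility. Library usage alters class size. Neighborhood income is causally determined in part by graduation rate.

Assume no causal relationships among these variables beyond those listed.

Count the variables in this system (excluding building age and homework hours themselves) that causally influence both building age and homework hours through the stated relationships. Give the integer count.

1

The common causes are: graduation rate (to building age via graduation rate → library usage → building age; to homework hours via graduation rate → test scores → homework hours).
Every other variable lacks a causal path to at least one of building age and homework hours.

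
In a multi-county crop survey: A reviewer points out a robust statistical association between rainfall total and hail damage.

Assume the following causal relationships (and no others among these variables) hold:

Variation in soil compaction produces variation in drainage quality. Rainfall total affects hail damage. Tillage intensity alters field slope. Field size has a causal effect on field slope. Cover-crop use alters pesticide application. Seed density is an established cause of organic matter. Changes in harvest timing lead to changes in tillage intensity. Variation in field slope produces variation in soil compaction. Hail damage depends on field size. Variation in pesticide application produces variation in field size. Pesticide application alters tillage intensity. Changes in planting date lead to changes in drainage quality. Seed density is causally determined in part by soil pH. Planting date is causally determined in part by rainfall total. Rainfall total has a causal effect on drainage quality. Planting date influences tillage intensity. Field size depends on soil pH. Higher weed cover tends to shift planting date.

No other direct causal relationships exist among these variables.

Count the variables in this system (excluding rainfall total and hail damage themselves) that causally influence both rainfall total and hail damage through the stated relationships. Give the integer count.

0

No listed variable has a causal path to both rainfall total and hail damage, so there are no common causes.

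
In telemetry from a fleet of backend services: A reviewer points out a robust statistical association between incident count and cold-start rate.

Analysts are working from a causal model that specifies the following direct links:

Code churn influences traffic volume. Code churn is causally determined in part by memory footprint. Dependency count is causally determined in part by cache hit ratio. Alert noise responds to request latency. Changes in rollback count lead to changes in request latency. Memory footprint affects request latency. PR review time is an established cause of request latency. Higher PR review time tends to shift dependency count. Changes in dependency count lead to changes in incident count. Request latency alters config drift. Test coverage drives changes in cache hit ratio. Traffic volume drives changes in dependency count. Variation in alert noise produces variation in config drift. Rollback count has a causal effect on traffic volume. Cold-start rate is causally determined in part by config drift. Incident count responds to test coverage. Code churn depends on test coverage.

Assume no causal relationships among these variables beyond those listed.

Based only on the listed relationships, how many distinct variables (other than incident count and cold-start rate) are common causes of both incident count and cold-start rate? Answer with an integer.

The common causes are: PR review time (to incident count via PR review time → dependency count → incident count; to cold-start rate via PR review time → request latency → config drift → cold-start rate); memory footprint (to incident count via memory footprint → code churn → traffic volume → dependency count → incident count; to cold-start rate via memory footprint → request latency → config drift → cold-start rate); rollback count (to incident count via rollback count → traffic volume → dependency count → incident count; to cold-start rate via rollback count → request latency → config drift → cold-start rate).
Every other variable lacks a causal path to at least one of incident count and cold-start rate.

3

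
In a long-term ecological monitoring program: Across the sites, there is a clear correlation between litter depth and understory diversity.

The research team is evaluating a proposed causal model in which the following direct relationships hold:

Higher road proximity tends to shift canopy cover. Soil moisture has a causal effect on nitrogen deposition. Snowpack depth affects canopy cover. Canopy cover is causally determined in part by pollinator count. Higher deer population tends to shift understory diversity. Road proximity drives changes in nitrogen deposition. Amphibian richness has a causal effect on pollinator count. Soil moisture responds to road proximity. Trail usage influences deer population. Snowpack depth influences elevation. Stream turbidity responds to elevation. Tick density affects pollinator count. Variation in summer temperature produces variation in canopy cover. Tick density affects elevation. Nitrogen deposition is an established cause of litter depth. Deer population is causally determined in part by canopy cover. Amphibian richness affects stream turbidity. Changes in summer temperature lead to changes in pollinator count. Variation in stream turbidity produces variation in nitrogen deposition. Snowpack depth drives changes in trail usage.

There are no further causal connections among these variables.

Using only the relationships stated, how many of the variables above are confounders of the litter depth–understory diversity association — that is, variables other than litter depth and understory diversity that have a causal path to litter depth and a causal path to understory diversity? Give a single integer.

The common causes are: amphibian richness (to litter depth via amphibian richness → stream turbidity → nitrogen deposition → litter depth; to understory diversity via amphibian richness → pollinator count → canopy cover → deer population → understory diversity); road proximity (to litter depth via road proximity → nitrogen deposition → litter depth; to understory diversity via road proximity → canopy cover → deer population → understory diversity); snowpack depth (to litter depth via snowpack depth → elevation → stream turbidity → nitrogen deposition → litter depth; to understory diversity via snowpack depth → trail usage → deer population → understory diversity); tick density (to litter depth via tick density → elevation → stream turbidity → nitrogen deposition → litter depth; to understory diversity via tick density → pollinator count → canopy cover → deer population → understory diversity).
Every other variable lacks a causal path to at least one of litter depth and understory diversity.

4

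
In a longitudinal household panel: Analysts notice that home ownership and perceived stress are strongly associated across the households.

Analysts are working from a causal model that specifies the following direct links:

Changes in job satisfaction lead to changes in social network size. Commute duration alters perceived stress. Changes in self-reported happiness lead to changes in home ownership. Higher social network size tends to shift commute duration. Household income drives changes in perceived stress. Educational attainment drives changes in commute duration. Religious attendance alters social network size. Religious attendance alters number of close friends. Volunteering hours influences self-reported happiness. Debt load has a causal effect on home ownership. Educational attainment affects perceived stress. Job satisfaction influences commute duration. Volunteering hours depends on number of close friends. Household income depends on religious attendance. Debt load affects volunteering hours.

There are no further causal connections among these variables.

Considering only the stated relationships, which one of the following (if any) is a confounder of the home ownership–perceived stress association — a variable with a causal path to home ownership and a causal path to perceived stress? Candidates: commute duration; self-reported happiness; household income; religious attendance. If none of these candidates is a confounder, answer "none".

religious attendance

Religious attendance causes home ownership (religious attendance → number of close friends → volunteering hours → self-reported happiness → home ownership) and also causes perceived stress (religious attendance → household income → perceived stress); it is a common cause of both.
Each of the other candidates lacks a causal path to at least one of home ownership and perceived stress, so they do not confound the relationship.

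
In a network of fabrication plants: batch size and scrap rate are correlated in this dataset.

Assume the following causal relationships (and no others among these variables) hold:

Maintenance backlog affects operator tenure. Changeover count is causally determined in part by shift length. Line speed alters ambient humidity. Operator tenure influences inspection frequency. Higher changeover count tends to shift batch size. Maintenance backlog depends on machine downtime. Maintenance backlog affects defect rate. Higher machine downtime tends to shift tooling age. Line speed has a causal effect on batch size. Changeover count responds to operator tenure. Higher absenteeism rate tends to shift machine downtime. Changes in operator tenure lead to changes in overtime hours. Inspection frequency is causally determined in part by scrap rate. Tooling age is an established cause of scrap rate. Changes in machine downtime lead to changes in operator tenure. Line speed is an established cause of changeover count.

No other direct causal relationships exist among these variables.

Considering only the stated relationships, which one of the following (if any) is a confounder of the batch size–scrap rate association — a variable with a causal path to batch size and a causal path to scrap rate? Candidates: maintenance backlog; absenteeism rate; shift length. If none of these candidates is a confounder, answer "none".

Absenteeism rate causes batch size (absenteeism rate → machine downtime → operator tenure → changeover count → batch size) and also causes scrap rate (absenteeism rate → machine downtime → tooling age → scrap rate); it is a common cause of both.
Each of the other candidates lacks a causal path to at least one of batch size and scrap rate, so they do not confound the relationship.

absenteeism rate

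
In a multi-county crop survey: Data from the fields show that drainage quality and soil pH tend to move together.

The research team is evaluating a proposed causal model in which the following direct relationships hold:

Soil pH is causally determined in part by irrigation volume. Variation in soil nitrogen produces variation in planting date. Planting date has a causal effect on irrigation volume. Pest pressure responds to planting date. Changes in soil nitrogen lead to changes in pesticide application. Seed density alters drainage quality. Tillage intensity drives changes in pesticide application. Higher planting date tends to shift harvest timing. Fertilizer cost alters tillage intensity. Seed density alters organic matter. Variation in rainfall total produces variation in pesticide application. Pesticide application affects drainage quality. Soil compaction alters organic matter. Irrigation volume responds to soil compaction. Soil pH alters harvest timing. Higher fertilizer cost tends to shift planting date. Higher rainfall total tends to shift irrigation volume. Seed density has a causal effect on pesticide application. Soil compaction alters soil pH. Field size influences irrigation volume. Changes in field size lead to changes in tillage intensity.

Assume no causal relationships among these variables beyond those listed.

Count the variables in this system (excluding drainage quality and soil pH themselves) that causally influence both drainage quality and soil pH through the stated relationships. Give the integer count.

The common causes are: fertilizer cost (to drainage quality via fertilizer cost → tillage intensity → pesticide application → drainage quality; to soil pH via fertilizer cost → planting date → irrigation volume → soil pH); field size (to drainage quality via field size → tillage intensity → pesticide application → drainage quality; to soil pH via field size → irrigation volume → soil pH); rainfall total (to drainage quality via rainfall total → pesticide application → drainage quality; to soil pH via rainfall total → irrigation volume → soil pH); soil nitrogen (to drainage quality via soil nitrogen → pesticide application → drainage quality; to soil pH via soil nitrogen → planting date → irrigation volume → soil pH).
Every other variable lacks a causal path to at least one of drainage quality and soil pH.

4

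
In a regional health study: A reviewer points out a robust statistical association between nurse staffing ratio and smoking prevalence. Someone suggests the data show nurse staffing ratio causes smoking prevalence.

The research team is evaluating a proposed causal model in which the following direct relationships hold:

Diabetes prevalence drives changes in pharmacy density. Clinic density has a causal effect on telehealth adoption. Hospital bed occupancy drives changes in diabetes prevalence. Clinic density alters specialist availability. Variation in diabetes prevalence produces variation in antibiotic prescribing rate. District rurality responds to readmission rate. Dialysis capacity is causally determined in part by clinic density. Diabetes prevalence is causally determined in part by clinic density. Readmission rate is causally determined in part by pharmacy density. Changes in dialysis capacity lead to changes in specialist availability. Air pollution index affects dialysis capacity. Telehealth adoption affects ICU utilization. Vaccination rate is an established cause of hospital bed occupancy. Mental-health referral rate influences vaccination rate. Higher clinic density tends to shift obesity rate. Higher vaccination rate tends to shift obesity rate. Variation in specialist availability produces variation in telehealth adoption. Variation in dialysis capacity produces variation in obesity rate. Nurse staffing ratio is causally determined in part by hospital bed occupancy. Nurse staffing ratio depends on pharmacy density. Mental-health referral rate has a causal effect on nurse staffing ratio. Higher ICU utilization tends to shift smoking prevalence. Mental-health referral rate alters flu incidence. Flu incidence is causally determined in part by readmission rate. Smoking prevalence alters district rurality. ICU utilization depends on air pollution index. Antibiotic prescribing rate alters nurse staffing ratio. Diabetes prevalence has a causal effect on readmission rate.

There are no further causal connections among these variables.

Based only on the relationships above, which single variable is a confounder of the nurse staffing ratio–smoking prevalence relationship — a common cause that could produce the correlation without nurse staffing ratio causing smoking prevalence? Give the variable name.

clinic density

Clinic density has a causal path to nurse staffing ratio (clinic density → diabetes prevalence → antibiotic prescribing rate → nurse staffing ratio) and a separate causal path to smoking prevalence (clinic density → telehealth adoption → ICU utilization → smoking prevalence), so it is a common cause of both.
No stated relationship gives nurse staffing ratio a causal route to smoking prevalence, so the correlation is explained by the shared upstream cause rather than a direct effect.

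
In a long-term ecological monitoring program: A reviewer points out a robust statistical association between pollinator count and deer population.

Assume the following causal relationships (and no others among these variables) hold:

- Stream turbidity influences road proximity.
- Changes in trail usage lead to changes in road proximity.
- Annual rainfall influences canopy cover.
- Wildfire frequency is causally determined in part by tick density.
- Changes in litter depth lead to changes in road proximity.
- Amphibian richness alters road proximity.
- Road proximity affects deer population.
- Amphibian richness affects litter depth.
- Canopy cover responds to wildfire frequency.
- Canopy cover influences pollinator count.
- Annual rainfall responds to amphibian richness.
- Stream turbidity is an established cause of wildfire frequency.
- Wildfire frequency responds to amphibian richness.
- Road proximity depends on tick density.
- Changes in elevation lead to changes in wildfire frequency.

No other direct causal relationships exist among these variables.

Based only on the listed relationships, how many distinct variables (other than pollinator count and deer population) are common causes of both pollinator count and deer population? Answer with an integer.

3

The common causes are: amphibian richness (to pollinator count via amphibian richness → wildfire frequency → canopy cover → pollinator count; to deer population via amphibian richness → road proximity → deer population); stream turbidity (to pollinator count via stream turbidity → wildfire frequency → canopy cover → pollinator count; to deer population via stream turbidity → road proximity → deer population); tick density (to pollinator count via tick density → wildfire frequency → canopy cover → pollinator count; to deer population via tick density → road proximity → deer population).
Every other variable lacks a causal path to at least one of pollinator count and deer population.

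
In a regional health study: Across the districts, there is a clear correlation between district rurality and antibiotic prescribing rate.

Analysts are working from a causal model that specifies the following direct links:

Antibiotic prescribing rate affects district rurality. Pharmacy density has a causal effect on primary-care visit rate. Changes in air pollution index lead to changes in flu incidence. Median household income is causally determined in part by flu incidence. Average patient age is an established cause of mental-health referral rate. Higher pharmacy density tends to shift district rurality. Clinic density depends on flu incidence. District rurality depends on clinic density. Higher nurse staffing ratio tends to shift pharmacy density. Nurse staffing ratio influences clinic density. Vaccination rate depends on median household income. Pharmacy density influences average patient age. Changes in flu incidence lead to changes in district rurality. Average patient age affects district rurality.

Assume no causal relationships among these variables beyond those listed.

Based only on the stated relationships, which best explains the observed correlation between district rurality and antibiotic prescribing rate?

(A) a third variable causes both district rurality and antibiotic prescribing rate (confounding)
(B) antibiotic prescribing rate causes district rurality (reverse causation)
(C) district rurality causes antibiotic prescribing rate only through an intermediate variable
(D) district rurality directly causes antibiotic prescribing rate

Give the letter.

The stated link runs antibiotic prescribing rate → district rurality; district rurality has no causal path to antibiotic prescribing rate. No variable causes both, so confounding is ruled out. The correlation reflects reverse causation.

B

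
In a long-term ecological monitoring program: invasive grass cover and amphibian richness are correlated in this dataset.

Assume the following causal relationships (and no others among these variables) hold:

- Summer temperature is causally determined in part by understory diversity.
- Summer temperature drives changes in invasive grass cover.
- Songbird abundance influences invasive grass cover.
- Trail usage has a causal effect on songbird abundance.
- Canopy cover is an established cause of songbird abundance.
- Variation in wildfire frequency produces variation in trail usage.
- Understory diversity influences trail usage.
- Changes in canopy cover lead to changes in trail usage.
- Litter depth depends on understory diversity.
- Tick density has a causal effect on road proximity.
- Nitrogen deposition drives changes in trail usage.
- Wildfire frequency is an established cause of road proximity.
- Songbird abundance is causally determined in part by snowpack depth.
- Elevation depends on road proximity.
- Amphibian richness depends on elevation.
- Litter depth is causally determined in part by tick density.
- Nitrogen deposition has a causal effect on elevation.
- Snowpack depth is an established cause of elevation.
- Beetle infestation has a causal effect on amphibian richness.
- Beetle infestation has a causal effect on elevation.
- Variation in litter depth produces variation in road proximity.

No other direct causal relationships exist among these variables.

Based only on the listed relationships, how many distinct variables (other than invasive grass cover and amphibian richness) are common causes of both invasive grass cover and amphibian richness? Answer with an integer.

4

The common causes are: nitrogen deposition (to invasive grass cover via nitrogen deposition → trail usage → songbird abundance → invasive grass cover; to amphibian richness via nitrogen deposition → elevation → amphibian richness); snowpack depth (to invasive grass cover via snowpack depth → songbird abundance → invasive grass cover; to amphibian richness via snowpack depth → elevation → amphibian richness); understory diversity (to invasive grass cover via understory diversity → summer temperature → invasive grass cover; to amphibian richness via understory diversity → litter depth → road proximity → elevation → amphibian richness); wildfire frequency (to invasive grass cover via wildfire frequency → trail usage → songbird abundance → invasive grass cover; to amphibian richness via wildfire frequency → road proximity → elevation → amphibian richness).
Every other variable lacks a causal path to at least one of invasive grass cover and amphibian richness.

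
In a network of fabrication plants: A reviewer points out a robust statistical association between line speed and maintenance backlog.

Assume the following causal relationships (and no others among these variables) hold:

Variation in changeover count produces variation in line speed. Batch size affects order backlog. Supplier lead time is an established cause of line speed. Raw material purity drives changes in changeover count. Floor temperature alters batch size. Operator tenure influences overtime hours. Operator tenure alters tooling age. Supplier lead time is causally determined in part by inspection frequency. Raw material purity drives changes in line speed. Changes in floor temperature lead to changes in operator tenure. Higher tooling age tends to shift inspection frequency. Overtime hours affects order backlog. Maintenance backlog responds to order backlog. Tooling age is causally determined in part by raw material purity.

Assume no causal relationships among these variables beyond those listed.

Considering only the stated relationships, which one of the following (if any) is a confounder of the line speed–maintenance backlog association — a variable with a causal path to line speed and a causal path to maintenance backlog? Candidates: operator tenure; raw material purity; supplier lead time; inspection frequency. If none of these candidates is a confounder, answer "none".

operator tenure

Operator tenure causes line speed (operator tenure → tooling age → inspection frequency → supplier lead time → line speed) and also causes maintenance backlog (operator tenure → overtime hours → order backlog → maintenance backlog); it is a common cause of both.
Each of the other candidates lacks a causal path to at least one of line speed and maintenance backlog, so they do not confound the relationship.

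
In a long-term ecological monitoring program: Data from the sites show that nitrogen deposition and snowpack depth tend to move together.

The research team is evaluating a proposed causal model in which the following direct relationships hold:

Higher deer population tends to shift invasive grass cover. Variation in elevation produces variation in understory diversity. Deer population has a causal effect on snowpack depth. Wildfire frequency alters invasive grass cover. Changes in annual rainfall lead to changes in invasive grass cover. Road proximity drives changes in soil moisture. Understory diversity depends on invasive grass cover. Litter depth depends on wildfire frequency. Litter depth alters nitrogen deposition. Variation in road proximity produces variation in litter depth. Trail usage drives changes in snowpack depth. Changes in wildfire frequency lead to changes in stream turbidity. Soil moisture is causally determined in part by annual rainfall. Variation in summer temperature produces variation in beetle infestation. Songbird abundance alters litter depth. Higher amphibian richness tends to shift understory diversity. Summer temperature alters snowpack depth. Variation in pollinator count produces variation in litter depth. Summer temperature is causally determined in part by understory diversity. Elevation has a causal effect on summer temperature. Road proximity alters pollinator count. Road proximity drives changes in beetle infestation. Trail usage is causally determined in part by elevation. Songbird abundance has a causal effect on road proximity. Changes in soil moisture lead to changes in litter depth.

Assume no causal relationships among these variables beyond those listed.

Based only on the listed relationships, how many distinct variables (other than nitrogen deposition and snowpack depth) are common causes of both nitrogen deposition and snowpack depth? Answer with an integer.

2

The common causes are: annual rainfall (to nitrogen deposition via annual rainfall → soil moisture → litter depth → nitrogen deposition; to snowpack depth via annual rainfall → invasive grass cover → understory diversity → summer temperature → snowpack depth); wildfire frequency (to nitrogen deposition via wildfire frequency → litter depth → nitrogen deposition; to snowpack depth via wildfire frequency → invasive grass cover → understory diversity → summer temperature → snowpack depth).
Every other variable lacks a causal path to at least one of nitrogen deposition and snowpack depth.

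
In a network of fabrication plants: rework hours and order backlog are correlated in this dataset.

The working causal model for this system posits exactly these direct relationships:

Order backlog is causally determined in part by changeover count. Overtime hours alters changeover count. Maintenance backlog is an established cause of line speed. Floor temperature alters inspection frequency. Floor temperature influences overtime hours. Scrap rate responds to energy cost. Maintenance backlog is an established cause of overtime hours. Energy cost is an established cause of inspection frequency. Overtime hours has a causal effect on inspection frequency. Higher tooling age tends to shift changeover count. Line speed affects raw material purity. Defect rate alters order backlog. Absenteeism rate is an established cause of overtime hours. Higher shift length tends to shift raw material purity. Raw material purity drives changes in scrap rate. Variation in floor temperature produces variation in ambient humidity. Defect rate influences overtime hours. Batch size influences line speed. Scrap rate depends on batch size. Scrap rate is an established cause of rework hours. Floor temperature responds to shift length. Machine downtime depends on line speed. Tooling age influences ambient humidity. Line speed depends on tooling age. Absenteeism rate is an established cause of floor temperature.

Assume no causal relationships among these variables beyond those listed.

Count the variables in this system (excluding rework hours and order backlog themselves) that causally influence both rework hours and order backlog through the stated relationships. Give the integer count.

3

The common causes are: maintenance backlog (to rework hours via maintenance backlog → line speed → raw material purity → scrap rate → rework hours; to order backlog via maintenance backlog → overtime hours → changeover count → order backlog); shift length (to rework hours via shift length → raw material purity → scrap rate → rework hours; to order backlog via shift length → floor temperature → overtime hours → changeover count → order backlog); tooling age (to rework hours via tooling age → line speed → raw material purity → scrap rate → rework hours; to order backlog via tooling age → changeover count → order backlog).
Every other variable lacks a causal path to at least one of rework hours and order backlog.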